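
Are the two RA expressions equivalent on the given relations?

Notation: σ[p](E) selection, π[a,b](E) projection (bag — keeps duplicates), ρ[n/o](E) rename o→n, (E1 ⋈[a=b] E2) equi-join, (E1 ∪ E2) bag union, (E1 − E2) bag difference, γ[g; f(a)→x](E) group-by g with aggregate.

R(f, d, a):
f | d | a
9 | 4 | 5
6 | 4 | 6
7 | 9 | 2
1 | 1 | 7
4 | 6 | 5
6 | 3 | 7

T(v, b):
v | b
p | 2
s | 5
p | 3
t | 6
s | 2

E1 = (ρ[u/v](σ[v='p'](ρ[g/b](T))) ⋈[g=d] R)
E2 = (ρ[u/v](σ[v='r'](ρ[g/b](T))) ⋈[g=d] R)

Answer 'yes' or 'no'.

E1 row counts bottom-up:
  T → 5
  ρ[g/b](T) → 5
  σ[v='p'](ρ[g/b](T)) → 2
  ρ[u/v](σ[v='p'](ρ[g/b](T))) → 2
  R → 6
  (ρ[u/v](σ[v='p'](ρ[g/b](T))) ⋈[g=d] R) → 1
E2 row counts bottom-up:
  T → 5
  ρ[g/b](T) → 5
  σ[v='r'](ρ[g/b](T)) → 0
  ρ[u/v](σ[v='r'](ρ[g/b](T))) → 0
  R → 6
  (ρ[u/v](σ[v='r'](ρ[g/b](T))) ⋈[g=d] R) → 0

E1 result:
u | g | f | d | a
p | 3 | 6 | 3 | 7
E2 result:
u | g | f | d | a
(0 rows)
Witness: ('p', 3, 6, 3, 7) appears 1× in E1 but 0× in E2.

no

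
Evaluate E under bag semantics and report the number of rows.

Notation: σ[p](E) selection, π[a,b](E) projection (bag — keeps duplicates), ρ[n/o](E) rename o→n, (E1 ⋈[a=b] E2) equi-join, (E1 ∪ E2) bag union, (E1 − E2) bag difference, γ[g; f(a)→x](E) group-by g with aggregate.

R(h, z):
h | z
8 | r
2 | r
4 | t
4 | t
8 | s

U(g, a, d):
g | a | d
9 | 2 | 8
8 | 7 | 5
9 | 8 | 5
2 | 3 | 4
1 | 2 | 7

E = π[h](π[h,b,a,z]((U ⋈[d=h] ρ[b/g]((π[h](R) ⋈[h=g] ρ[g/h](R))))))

Subexpression sizes:
  U → 5
  R → 5
  π[h](R) → 5
  R → 5
  ρ[g/h](R) → 5
  (π[h](R) ⋈[h=g] ρ[g/h](R)) → 9
  ρ[b/g]((π[h](R) ⋈[h=g] ρ[g/h](R))) → 9
  (U ⋈[d=h] ρ[b/g]((π[h](R) ⋈[h=g] ρ[g/h](R)))) → 8
  π[h,b,a,z]((U ⋈[d=h] ρ[b/g]((π[h](R) ⋈[h=g] ρ[g/h](R))))) → 8
  π[h](π[h,b,a,z]((U ⋈[d=h] ρ[b/g]((π[h](R) ⋈[h=g] ρ[g/h](R)))))) → 8

|E| = 8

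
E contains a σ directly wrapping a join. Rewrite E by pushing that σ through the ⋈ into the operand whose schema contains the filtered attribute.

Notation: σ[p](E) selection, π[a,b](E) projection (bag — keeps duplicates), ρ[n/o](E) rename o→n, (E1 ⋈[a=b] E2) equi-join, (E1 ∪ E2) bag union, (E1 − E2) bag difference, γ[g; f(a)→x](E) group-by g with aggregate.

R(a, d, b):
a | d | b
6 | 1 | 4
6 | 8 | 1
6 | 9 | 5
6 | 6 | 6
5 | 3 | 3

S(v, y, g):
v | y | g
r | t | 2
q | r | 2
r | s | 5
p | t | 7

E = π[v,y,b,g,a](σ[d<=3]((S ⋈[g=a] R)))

σ filters on d, owned by the right side.
E' = π[v,y,b,g,a]((S ⋈[g=a] σ[d<=3](R)))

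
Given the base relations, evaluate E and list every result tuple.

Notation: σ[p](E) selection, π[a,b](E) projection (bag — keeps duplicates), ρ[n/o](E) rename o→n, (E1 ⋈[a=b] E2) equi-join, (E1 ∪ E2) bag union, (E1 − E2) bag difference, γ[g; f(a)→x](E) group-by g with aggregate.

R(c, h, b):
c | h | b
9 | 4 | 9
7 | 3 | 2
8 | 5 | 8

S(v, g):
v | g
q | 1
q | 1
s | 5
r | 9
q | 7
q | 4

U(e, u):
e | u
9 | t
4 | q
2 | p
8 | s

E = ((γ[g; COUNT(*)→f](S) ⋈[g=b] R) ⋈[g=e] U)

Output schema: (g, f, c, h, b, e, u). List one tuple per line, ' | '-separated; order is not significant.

Subexpression sizes:
  S → 6
  γ[g; COUNT(*)→f](S) → 5
  R → 3
  (γ[g; COUNT(*)→f](S) ⋈[g=b] R) → 1
  U → 4
  ((γ[g; COUNT(*)→f](S) ⋈[g=b] R) ⋈[g=e] U) → 1

== RESULT ==
g | f | c | h | b | e | u
9 | 1 | 9 | 4 | 9 | 9 | t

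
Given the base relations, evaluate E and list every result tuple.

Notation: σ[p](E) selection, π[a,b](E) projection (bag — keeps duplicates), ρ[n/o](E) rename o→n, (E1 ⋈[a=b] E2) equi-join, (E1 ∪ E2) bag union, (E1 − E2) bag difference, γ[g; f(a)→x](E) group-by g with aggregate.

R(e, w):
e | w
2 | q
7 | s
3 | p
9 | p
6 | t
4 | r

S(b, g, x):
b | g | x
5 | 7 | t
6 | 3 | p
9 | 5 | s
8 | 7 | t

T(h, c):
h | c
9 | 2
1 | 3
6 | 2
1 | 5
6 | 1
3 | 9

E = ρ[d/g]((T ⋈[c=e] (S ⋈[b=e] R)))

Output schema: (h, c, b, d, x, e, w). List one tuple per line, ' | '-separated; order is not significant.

Per-node cardinality:
  T → 6
  S → 4
  R → 6
  (S ⋈[b=e] R) → 2
  (T ⋈[c=e] (S ⋈[b=e] R)) → 1
  ρ[d/g]((T ⋈[c=e] (S ⋈[b=e] R))) → 1

== RESULT ==
h | c | b | d | x | e | w
3 | 9 | 9 | 5 | s | 9 | p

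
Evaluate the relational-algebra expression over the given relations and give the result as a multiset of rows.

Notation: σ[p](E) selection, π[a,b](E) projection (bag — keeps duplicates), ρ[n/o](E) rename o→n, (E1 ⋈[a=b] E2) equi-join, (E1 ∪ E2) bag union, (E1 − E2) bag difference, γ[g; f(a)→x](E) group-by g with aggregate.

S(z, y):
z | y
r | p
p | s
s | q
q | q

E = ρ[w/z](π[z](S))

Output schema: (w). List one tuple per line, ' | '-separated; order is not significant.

Subexpression sizes:
  S → 4
  π[z](S) → 4
  ρ[w/z](π[z](S)) → 4

== RESULT ==
w
p
q
r
s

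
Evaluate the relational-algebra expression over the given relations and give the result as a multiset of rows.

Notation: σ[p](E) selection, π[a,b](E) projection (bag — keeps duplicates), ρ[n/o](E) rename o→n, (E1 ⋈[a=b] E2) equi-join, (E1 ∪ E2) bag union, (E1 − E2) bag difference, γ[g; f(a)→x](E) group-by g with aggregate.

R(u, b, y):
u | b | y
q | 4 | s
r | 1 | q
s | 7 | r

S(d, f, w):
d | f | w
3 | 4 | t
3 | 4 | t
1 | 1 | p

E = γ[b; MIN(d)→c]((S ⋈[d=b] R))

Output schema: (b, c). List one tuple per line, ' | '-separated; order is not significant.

Per-node cardinality:
  S → 3
  R → 3
  (S ⋈[d=b] R) → 1
  γ[b; MIN(d)→c]((S ⋈[d=b] R)) → 1

== RESULT ==
b | c
1 | 1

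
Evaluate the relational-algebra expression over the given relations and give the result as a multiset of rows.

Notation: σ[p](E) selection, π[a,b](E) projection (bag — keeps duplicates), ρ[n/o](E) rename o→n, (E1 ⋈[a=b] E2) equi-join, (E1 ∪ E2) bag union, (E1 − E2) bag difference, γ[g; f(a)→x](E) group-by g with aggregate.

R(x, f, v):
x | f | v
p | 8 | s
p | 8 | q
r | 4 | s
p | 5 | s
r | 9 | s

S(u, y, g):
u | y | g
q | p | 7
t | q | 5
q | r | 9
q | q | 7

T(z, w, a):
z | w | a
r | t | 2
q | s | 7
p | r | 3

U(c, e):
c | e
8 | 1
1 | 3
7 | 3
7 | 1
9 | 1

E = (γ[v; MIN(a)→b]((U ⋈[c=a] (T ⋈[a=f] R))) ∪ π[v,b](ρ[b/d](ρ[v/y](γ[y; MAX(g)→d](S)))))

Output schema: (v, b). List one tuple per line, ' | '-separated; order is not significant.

Row counts bottom-up:
  U → 5
  T → 3
  R → 5
  (T ⋈[a=f] R) → 0
  (U ⋈[c=a] (T ⋈[a=f] R)) → 0
  γ[v; MIN(a)→b]((U ⋈[c=a] (T ⋈[a=f] R))) → 0
  S → 4
  γ[y; MAX(g)→d](S) → 3
  ρ[v/y](γ[y; MAX(g)→d](S)) → 3
  ρ[b/d](ρ[v/y](γ[y; MAX(g)→d](S))) → 3
  π[v,b](ρ[b/d](ρ[v/y](γ[y; MAX(g)→d](S)))) → 3
  (γ[v; MIN(a)→b]((U ⋈[c=a] (T ⋈[a=f] R))) ∪ π[v,b](ρ[b/d](ρ[v/y](γ[y; MAX(g)→d](S))))) → 3

== RESULT ==
v | b
p | 7
q | 7
r | 9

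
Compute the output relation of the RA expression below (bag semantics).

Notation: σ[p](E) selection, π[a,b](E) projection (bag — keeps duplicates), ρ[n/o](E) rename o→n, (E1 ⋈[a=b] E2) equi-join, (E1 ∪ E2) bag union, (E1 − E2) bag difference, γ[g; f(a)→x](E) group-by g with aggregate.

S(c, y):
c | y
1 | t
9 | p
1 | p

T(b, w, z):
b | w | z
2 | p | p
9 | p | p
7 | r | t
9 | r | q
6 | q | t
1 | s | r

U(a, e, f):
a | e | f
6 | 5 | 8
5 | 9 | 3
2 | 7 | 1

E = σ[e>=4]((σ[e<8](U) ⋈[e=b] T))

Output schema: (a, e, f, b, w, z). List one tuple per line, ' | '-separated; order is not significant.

Subexpression sizes:
  U → 3
  σ[e<8](U) → 2
  T → 6
  (σ[e<8](U) ⋈[e=b] T) → 1
  σ[e>=4]((σ[e<8](U) ⋈[e=b] T)) → 1

== RESULT ==
a | e | f | b | w | z
2 | 7 | 1 | 7 | r | t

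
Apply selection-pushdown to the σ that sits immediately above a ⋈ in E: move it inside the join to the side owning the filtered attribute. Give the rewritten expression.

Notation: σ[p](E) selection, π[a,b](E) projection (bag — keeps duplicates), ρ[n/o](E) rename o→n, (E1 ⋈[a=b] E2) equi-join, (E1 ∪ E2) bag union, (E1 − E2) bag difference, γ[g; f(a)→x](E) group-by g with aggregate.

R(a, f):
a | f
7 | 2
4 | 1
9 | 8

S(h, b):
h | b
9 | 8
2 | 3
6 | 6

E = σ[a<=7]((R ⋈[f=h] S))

σ filters on a, owned by the left side.
E' = (σ[a<=7](R) ⋈[f=h] S)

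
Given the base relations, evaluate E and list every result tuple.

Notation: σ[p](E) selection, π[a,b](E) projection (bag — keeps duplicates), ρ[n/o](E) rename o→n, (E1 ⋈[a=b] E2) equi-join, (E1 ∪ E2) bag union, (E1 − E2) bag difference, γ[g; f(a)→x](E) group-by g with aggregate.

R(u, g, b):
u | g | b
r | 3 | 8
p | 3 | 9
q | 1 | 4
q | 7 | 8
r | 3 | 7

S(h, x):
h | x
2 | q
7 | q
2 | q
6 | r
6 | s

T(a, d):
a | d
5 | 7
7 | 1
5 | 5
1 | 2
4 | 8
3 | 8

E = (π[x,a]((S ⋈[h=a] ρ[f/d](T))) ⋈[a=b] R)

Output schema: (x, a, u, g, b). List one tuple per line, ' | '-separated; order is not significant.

Row counts bottom-up:
  S → 5
  T → 6
  ρ[f/d](T) → 6
  (S ⋈[h=a] ρ[f/d](T)) → 1
  π[x,a]((S ⋈[h=a] ρ[f/d](T))) → 1
  R → 5
  (π[x,a]((S ⋈[h=a] ρ[f/d](T))) ⋈[a=b] R) → 1

== RESULT ==
x | a | u | g | b
q | 7 | r | 3 | 7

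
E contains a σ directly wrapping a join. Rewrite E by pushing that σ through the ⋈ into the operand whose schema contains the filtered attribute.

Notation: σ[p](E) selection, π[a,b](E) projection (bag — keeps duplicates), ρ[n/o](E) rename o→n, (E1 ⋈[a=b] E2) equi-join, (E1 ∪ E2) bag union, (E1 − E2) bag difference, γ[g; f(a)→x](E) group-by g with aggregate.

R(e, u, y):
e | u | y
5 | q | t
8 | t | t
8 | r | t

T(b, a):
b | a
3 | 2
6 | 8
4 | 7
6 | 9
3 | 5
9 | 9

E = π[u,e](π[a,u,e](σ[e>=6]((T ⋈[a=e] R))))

σ filters on e, owned by the right side.
E' = π[u,e](π[a,u,e]((T ⋈[a=e] σ[e>=6](R))))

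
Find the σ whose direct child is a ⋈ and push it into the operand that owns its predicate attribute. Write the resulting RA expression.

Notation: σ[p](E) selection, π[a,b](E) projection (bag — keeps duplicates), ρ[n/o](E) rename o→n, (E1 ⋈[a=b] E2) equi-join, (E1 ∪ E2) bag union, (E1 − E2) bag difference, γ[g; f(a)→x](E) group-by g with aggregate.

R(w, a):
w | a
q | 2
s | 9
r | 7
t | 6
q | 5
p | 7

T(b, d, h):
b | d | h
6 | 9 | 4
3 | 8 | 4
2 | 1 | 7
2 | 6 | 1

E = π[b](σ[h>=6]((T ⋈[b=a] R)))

σ filters on h, owned by the left side.
E' = π[b]((σ[h>=6](T) ⋈[b=a] R))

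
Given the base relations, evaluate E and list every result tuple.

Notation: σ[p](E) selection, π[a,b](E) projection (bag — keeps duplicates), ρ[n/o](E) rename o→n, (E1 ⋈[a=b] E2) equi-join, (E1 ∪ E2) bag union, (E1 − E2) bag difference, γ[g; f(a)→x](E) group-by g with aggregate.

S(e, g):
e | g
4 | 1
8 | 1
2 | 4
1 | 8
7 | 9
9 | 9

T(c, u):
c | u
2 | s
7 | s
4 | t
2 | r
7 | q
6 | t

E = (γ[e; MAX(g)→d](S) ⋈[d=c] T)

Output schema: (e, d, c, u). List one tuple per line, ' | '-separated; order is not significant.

Stepwise |·|:
  S → 6
  γ[e; MAX(g)→d](S) → 6
  T → 6
  (γ[e; MAX(g)→d](S) ⋈[d=c] T) → 1

== RESULT ==
e | d | c | u
2 | 4 | 4 | t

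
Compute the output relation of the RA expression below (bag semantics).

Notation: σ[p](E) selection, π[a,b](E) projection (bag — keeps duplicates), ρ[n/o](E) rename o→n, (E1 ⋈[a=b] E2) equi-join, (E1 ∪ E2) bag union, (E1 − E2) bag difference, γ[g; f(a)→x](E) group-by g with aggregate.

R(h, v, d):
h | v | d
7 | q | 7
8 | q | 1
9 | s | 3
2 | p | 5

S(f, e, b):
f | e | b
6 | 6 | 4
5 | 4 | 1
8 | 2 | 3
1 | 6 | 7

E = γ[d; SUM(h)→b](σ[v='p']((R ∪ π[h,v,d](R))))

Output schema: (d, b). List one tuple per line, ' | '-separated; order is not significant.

Stepwise |·|:
  R → 4
  R → 4
  π[h,v,d](R) → 4
  (R ∪ π[h,v,d](R)) → 8
  σ[v='p']((R ∪ π[h,v,d](R))) → 2
  γ[d; SUM(h)→b](σ[v='p']((R ∪ π[h,v,d](R)))) → 1

== RESULT ==
d | b
5 | 4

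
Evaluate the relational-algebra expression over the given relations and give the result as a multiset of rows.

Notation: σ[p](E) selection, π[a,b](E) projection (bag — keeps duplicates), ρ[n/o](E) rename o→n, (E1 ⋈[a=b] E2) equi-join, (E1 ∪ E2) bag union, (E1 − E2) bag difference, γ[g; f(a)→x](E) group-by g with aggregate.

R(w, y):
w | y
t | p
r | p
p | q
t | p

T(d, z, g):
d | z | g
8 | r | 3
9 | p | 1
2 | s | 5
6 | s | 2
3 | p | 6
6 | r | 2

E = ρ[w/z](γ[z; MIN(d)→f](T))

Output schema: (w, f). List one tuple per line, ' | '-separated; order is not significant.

Subexpression sizes:
  T → 6
  γ[z; MIN(d)→f](T) → 3
  ρ[w/z](γ[z; MIN(d)→f](T)) → 3

== RESULT ==
w | f
p | 3
r | 6
s | 2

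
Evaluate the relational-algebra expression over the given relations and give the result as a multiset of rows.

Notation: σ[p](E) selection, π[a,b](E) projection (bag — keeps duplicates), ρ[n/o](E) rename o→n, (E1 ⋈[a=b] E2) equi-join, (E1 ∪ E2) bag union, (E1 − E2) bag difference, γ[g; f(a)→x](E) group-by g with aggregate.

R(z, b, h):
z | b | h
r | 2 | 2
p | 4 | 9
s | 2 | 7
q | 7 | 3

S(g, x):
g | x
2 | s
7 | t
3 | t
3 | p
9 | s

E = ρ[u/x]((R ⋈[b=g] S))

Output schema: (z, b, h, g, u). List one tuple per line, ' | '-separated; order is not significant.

Stepwise |·|:
  R → 4
  S → 5
  (R ⋈[b=g] S) → 3
  ρ[u/x]((R ⋈[b=g] S)) → 3

== RESULT ==
z | b | h | g | u
q | 7 | 3 | 7 | t
r | 2 | 2 | 2 | s
s | 2 | 7 | 2 | s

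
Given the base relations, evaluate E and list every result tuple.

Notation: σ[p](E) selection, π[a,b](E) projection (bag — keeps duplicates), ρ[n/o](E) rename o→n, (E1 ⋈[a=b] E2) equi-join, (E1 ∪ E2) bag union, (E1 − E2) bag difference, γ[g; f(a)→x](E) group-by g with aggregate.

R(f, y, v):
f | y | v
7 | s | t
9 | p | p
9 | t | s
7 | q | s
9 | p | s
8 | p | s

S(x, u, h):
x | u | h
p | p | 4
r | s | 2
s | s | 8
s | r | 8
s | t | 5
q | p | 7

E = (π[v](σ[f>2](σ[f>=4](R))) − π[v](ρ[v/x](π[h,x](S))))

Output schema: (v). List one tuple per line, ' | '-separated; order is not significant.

Per-node cardinality:
  R → 6
  σ[f>=4](R) → 6
  σ[f>2](σ[f>=4](R)) → 6
  π[v](σ[f>2](σ[f>=4](R))) → 6
  S → 6
  π[h,x](S) → 6
  ρ[v/x](π[h,x](S)) → 6
  π[v](ρ[v/x](π[h,x](S))) → 6
  (π[v](σ[f>2](σ[f>=4](R))) − π[v](ρ[v/x](π[h,x](S)))) → 2

== RESULT ==
v
s
t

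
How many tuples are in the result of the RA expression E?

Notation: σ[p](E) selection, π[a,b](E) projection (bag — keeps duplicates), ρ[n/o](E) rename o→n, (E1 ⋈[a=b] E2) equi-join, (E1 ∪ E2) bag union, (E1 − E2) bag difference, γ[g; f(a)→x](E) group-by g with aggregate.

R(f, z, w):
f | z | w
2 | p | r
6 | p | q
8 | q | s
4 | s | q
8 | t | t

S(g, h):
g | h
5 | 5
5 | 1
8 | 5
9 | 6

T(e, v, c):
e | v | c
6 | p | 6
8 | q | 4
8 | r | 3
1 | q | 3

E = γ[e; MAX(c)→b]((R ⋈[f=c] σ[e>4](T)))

Stepwise |·|:
  R → 5
  T → 4
  σ[e>4](T) → 3
  (R ⋈[f=c] σ[e>4](T)) → 2
  γ[e; MAX(c)→b]((R ⋈[f=c] σ[e>4](T))) → 2

|E| = 2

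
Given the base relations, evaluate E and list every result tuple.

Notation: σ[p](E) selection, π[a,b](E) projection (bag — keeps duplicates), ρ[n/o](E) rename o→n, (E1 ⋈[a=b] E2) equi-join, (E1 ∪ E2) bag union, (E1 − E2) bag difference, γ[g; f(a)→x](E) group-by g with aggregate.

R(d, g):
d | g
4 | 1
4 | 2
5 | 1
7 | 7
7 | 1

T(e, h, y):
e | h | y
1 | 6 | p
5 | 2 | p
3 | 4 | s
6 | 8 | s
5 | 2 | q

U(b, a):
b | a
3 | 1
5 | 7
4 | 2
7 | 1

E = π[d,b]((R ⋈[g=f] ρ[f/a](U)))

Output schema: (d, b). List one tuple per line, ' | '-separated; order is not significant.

Stepwise |·|:
  R → 5
  U → 4
  ρ[f/a](U) → 4
  (R ⋈[g=f] ρ[f/a](U)) → 8
  π[d,b]((R ⋈[g=f] ρ[f/a](U))) → 8

== RESULT ==
d | b
4 | 3
4 | 4
4 | 7
5 | 3
5 | 7
7 | 3
7 | 5
7 | 7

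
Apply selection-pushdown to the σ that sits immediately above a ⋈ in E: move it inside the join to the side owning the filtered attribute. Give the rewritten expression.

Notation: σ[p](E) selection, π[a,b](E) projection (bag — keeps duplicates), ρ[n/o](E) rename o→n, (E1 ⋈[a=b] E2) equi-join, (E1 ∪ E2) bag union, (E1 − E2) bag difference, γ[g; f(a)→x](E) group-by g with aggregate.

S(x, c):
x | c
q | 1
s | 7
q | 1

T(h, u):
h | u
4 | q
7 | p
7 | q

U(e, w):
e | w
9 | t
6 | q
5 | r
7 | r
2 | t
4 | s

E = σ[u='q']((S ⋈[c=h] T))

σ filters on u, owned by the right side.
E' = (S ⋈[c=h] σ[u='q'](T))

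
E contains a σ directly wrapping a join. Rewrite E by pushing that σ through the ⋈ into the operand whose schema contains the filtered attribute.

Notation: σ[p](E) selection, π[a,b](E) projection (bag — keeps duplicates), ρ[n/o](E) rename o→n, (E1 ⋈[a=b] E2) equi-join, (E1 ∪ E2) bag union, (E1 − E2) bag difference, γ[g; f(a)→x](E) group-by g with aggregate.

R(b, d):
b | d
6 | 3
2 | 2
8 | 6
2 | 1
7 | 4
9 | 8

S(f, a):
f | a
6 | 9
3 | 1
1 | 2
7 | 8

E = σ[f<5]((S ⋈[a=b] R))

σ filters on f, owned by the left side.
E' = (σ[f<5](S) ⋈[a=b] R)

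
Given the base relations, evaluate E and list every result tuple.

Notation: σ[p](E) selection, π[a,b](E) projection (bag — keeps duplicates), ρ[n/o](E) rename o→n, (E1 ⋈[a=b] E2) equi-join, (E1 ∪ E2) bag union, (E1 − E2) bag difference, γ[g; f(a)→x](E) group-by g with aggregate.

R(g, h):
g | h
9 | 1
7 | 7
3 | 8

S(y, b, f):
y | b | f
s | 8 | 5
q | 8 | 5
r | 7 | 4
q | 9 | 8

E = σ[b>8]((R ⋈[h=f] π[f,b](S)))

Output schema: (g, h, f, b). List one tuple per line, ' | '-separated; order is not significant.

Subexpression sizes:
  R → 3
  S → 4
  π[f,b](S) → 4
  (R ⋈[h=f] π[f,b](S)) → 1
  σ[b>8]((R ⋈[h=f] π[f,b](S))) → 1

== RESULT ==
g | h | f | b
3 | 8 | 8 | 9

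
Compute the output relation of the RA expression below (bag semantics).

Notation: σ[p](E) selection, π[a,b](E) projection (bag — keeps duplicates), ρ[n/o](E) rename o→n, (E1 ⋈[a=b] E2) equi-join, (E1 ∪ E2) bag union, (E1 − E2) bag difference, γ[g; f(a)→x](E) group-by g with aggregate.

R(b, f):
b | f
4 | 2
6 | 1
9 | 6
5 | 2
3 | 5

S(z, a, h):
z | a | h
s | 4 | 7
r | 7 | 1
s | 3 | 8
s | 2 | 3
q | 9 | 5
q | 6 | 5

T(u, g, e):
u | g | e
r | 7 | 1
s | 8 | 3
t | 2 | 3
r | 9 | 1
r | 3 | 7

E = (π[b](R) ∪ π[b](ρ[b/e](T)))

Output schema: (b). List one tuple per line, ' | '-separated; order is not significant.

Subexpression sizes:
  R → 5
  π[b](R) → 5
  T → 5
  ρ[b/e](T) → 5
  π[b](ρ[b/e](T)) → 5
  (π[b](R) ∪ π[b](ρ[b/e](T))) → 10

== RESULT ==
b
1
1
3
3
3
4
5
6
7
9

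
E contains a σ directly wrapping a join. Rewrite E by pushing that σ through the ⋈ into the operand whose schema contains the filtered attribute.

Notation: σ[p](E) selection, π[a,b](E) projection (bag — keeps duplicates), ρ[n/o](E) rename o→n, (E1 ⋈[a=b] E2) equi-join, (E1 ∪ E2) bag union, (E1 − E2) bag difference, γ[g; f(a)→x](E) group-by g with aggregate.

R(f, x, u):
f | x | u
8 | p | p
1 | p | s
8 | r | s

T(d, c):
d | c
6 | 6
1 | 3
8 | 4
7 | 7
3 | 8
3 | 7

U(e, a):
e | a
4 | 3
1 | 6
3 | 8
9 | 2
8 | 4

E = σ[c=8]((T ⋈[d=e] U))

σ filters on c, owned by the left side.
E' = (σ[c=8](T) ⋈[d=e] U)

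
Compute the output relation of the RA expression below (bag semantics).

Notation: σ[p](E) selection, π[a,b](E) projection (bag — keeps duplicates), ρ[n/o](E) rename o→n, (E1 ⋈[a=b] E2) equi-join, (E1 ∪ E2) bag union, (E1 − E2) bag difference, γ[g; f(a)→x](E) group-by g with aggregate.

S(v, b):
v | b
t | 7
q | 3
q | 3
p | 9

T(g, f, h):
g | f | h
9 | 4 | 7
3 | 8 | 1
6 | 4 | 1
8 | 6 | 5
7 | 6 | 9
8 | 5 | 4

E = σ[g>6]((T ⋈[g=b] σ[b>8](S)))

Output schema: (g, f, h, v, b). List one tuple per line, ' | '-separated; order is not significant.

Stepwise |·|:
  T → 6
  S → 4
  σ[b>8](S) → 1
  (T ⋈[g=b] σ[b>8](S)) → 1
  σ[g>6]((T ⋈[g=b] σ[b>8](S))) → 1

== RESULT ==
g | f | h | v | b
9 | 4 | 7 | p | 9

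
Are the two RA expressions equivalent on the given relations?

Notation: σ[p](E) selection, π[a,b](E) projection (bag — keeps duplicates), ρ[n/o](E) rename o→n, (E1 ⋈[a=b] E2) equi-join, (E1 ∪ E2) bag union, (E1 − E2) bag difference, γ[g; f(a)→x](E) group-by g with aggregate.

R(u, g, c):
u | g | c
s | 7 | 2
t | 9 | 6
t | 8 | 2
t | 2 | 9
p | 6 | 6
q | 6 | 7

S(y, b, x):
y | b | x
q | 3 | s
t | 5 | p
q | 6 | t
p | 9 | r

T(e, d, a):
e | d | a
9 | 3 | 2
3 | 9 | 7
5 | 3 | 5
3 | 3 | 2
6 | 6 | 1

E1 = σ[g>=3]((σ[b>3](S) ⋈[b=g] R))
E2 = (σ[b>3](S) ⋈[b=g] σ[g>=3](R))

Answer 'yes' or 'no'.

E1 stepwise |·|:
  S → 4
  σ[b>3](S) → 3
  R → 6
  (σ[b>3](S) ⋈[b=g] R) → 3
  σ[g>=3]((σ[b>3](S) ⋈[b=g] R)) → 3
E2 stepwise |·|:
  S → 4
  σ[b>3](S) → 3
  R → 6
  σ[g>=3](R) → 5
  (σ[b>3](S) ⋈[b=g] σ[g>=3](R)) → 3

E1 and E2 produce the same multiset:
y | b | x | u | g | c
p | 9 | r | t | 9 | 6
q | 6 | t | p | 6 | 6
q | 6 | t | q | 6 | 7

yes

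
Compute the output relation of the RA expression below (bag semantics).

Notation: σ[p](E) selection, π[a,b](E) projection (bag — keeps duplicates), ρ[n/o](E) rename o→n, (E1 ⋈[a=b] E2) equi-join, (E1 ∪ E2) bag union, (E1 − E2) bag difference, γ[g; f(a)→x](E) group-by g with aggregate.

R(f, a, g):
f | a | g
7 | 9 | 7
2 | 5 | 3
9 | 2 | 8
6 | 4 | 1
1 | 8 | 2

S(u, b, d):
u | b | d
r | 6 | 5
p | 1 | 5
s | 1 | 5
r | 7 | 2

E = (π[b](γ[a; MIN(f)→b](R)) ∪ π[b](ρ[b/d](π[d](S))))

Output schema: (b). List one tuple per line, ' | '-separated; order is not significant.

Row counts bottom-up:
  R → 5
  γ[a; MIN(f)→b](R) → 5
  π[b](γ[a; MIN(f)→b](R)) → 5
  S → 4
  π[d](S) → 4
  ρ[b/d](π[d](S)) → 4
  π[b](ρ[b/d](π[d](S))) → 4
  (π[b](γ[a; MIN(f)→b](R)) ∪ π[b](ρ[b/d](π[d](S)))) → 9

== RESULT ==
b
1
2
2
5
5
5
6
7
9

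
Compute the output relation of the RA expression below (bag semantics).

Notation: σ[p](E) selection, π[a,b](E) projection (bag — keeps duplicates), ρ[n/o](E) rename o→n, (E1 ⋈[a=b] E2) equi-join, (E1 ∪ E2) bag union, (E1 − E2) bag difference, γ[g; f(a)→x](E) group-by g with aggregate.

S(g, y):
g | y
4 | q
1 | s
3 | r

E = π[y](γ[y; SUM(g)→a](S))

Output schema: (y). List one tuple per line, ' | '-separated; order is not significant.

Per-node cardinality:
  S → 3
  γ[y; SUM(g)→a](S) → 3
  π[y](γ[y; SUM(g)→a](S)) → 3

== RESULT ==
y
q
r
s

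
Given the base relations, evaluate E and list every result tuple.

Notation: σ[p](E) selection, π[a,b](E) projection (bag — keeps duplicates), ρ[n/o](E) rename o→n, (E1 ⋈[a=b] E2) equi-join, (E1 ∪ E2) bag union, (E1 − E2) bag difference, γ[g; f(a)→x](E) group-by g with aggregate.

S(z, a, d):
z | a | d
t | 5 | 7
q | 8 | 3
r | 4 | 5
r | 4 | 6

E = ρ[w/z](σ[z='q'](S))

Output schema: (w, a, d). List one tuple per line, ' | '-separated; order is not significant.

Per-node cardinality:
  S → 4
  σ[z='q'](S) → 1
  ρ[w/z](σ[z='q'](S)) → 1

== RESULT ==
w | a | d
q | 8 | 3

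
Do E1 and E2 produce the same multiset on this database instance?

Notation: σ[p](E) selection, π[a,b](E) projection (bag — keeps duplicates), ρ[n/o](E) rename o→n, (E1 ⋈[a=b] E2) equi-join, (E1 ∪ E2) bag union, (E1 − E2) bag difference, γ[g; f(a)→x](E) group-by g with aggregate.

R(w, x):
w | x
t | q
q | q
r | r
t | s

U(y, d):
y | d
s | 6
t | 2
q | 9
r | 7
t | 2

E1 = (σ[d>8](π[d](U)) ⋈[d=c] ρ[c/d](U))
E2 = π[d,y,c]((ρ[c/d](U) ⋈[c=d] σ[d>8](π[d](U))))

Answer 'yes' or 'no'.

E1 row counts bottom-up:
  U → 5
  π[d](U) → 5
  σ[d>8](π[d](U)) → 1
  U → 5
  ρ[c/d](U) → 5
  (σ[d>8](π[d](U)) ⋈[d=c] ρ[c/d](U)) → 1
E2 row counts bottom-up:
  U → 5
  ρ[c/d](U) → 5
  U → 5
  π[d](U) → 5
  σ[d>8](π[d](U)) → 1
  (ρ[c/d](U) ⋈[c=d] σ[d>8](π[d](U))) → 1
  π[d,y,c]((ρ[c/d](U) ⋈[c=d] σ[d>8](π[d](U)))) → 1

E1 and E2 produce the same multiset:
d | y | c
9 | q | 9

yes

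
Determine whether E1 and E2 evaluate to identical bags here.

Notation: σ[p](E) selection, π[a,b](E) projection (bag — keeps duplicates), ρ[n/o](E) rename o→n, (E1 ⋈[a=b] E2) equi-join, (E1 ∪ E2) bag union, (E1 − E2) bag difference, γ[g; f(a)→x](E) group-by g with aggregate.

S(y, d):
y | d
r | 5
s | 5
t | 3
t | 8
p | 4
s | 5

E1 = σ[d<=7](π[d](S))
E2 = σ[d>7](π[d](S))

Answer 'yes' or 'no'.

E1 per-node cardinality:
  S → 6
  π[d](S) → 6
  σ[d<=7](π[d](S)) → 5
E2 per-node cardinality:
  S → 6
  π[d](S) → 6
  σ[d>7](π[d](S)) → 1

E1 result:
d
3
4
5
5
5
E2 result:
d
8
Witness: (8,) appears 0× in E1 but 1× in E2.

no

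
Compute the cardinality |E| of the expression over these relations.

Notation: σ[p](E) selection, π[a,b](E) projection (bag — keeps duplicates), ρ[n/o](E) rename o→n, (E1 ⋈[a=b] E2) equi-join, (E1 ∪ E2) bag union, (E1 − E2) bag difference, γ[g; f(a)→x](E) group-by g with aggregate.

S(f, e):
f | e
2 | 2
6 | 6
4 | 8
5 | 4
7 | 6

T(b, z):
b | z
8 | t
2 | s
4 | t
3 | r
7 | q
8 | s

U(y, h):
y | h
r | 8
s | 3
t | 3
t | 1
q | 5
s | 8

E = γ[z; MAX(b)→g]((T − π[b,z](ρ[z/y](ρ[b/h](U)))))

Subexpression sizes:
  T → 6
  U → 6
  ρ[b/h](U) → 6
  ρ[z/y](ρ[b/h](U)) → 6
  π[b,z](ρ[z/y](ρ[b/h](U))) → 6
  (T − π[b,z](ρ[z/y](ρ[b/h](U)))) → 5
  γ[z; MAX(b)→g]((T − π[b,z](ρ[z/y](ρ[b/h](U))))) → 4

|E| = 4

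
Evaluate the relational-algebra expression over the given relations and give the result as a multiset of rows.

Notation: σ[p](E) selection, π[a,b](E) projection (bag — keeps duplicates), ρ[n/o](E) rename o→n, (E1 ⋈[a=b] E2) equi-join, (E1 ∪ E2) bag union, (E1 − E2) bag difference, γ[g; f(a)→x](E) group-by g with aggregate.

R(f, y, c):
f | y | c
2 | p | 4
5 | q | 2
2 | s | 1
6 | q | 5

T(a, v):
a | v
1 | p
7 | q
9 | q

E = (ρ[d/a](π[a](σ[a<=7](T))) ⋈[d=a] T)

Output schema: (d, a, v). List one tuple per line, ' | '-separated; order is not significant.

Row counts bottom-up:
  T → 3
  σ[a<=7](T) → 2
  π[a](σ[a<=7](T)) → 2
  ρ[d/a](π[a](σ[a<=7](T))) → 2
  T → 3
  (ρ[d/a](π[a](σ[a<=7](T))) ⋈[d=a] T) → 2

== RESULT ==
d | a | v
1 | 1 | p
7 | 7 | q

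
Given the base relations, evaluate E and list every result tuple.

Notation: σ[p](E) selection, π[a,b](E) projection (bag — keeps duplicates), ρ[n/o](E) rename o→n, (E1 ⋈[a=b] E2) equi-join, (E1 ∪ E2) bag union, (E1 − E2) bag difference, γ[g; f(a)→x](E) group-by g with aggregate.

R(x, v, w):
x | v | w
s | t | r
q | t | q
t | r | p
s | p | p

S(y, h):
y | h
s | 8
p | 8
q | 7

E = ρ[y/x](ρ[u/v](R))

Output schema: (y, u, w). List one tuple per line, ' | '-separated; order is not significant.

Subexpression sizes:
  R → 4
  ρ[u/v](R) → 4
  ρ[y/x](ρ[u/v](R)) → 4

== RESULT ==
y | u | w
q | t | q
s | p | p
s | t | r
t | r | p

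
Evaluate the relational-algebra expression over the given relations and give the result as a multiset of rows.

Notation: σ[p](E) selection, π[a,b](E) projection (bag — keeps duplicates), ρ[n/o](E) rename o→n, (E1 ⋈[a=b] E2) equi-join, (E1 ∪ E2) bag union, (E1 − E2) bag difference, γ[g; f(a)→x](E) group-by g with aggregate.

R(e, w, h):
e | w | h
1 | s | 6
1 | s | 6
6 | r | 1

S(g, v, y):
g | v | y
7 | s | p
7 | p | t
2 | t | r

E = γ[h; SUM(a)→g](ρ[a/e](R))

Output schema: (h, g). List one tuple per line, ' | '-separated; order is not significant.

Subexpression sizes:
  R → 3
  ρ[a/e](R) → 3
  γ[h; SUM(a)→g](ρ[a/e](R)) → 2

== RESULT ==
h | g
1 | 6
6 | 2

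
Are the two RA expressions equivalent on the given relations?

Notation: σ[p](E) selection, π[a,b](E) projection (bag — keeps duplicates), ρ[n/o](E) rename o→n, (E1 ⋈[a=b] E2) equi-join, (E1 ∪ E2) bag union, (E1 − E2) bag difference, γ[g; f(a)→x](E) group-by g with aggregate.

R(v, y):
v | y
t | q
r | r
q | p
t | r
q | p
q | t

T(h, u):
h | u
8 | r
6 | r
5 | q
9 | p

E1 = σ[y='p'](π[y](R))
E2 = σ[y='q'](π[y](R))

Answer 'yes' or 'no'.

E1 per-node cardinality:
  R → 6
  π[y](R) → 6
  σ[y='p'](π[y](R)) → 2
E2 per-node cardinality:
  R → 6
  π[y](R) → 6
  σ[y='q'](π[y](R)) → 1

E1 result:
y
p
p
E2 result:
y
q
Witness: ('p',) appears 2× in E1 but 0× in E2.

no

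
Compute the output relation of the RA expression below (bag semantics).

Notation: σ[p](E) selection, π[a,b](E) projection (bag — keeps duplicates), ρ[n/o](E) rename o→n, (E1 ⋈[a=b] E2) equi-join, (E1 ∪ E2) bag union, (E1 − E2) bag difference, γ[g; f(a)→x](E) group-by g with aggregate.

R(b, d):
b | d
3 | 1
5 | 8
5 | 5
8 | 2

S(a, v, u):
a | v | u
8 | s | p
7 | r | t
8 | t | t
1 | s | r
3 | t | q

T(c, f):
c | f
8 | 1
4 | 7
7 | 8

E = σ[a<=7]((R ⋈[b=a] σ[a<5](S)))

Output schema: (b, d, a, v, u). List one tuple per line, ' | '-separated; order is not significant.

Row counts bottom-up:
  R → 4
  S → 5
  σ[a<5](S) → 2
  (R ⋈[b=a] σ[a<5](S)) → 1
  σ[a<=7]((R ⋈[b=a] σ[a<5](S))) → 1

== RESULT ==
b | d | a | v | u
3 | 1 | 3 | t | q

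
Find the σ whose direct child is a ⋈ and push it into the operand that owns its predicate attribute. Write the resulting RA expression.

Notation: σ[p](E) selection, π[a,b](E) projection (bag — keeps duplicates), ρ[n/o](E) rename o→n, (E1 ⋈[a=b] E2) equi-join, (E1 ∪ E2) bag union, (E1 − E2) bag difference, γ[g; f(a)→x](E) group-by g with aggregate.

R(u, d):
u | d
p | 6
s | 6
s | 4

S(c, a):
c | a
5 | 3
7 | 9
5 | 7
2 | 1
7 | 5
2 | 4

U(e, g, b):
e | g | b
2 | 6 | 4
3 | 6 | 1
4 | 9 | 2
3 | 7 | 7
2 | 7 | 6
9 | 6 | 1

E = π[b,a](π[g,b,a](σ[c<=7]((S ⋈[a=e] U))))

σ filters on c, owned by the left side.
E' = π[b,a](π[g,b,a]((σ[c<=7](S) ⋈[a=e] U)))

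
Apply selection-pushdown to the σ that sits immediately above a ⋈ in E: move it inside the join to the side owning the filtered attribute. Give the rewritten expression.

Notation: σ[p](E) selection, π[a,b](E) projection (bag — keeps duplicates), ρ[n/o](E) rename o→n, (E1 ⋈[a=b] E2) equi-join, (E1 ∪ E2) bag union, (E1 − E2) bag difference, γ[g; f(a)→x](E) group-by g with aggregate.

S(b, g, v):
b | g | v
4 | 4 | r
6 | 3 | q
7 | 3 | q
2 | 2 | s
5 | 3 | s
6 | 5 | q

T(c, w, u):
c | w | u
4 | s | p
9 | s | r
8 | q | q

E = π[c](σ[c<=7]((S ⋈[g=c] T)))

σ filters on c, owned by the right side.
E' = π[c]((S ⋈[g=c] σ[c<=7](T)))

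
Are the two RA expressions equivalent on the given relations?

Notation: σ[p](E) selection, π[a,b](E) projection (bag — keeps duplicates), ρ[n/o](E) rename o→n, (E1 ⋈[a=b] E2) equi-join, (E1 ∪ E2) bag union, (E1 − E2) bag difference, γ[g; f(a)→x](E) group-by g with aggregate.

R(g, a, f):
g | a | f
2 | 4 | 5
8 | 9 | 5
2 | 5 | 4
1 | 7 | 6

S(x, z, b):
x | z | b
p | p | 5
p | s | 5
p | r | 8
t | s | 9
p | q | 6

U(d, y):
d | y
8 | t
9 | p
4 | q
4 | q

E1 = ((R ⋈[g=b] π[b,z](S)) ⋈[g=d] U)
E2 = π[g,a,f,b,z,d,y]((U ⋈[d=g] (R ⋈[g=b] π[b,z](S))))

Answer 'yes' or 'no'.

E1 subexpression sizes:
  R → 4
  S → 5
  π[b,z](S) → 5
  (R ⋈[g=b] π[b,z](S)) → 1
  U → 4
  ((R ⋈[g=b] π[b,z](S)) ⋈[g=d] U) → 1
E2 subexpression sizes:
  U → 4
  R → 4
  S → 5
  π[b,z](S) → 5
  (R ⋈[g=b] π[b,z](S)) → 1
  (U ⋈[d=g] (R ⋈[g=b] π[b,z](S))) → 1
  π[g,a,f,b,z,d,y]((U ⋈[d=g] (R ⋈[g=b] π[b,z](S)))) → 1

E1 and E2 produce the same multiset:
g | a | f | b | z | d | y
8 | 9 | 5 | 8 | r | 8 | t

yes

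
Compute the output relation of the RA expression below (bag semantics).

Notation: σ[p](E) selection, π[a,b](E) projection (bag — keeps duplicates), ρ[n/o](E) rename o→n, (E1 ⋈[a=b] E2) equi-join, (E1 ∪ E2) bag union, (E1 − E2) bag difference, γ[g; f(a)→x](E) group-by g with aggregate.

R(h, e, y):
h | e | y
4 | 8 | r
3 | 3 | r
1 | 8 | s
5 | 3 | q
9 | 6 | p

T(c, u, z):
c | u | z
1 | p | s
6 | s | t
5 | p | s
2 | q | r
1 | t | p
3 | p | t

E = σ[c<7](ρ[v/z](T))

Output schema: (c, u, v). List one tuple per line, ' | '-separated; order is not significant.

Stepwise |·|:
  T → 6
  ρ[v/z](T) → 6
  σ[c<7](ρ[v/z](T)) → 6

== RESULT ==
c | u | v
1 | p | s
1 | t | p
2 | q | r
3 | p | t
5 | p | s
6 | s | t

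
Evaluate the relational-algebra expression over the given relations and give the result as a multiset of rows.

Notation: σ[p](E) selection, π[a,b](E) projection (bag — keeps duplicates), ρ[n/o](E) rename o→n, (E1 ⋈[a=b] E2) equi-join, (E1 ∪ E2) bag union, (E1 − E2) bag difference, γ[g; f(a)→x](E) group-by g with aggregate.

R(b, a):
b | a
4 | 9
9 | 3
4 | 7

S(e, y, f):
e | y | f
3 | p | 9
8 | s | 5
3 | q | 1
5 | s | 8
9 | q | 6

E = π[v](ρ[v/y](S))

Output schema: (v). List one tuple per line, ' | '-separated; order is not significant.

Per-node cardinality:
  S → 5
  ρ[v/y](S) → 5
  π[v](ρ[v/y](S)) → 5

== RESULT ==
v
p
q
q
s
s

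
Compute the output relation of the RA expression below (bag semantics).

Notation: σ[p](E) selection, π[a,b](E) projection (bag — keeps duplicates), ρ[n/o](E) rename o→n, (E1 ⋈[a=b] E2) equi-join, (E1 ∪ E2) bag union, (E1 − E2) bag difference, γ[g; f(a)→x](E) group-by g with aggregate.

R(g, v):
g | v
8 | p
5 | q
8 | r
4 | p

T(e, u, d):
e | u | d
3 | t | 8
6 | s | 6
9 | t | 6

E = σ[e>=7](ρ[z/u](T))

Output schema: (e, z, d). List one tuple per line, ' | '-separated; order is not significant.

Per-node cardinality:
  T → 3
  ρ[z/u](T) → 3
  σ[e>=7](ρ[z/u](T)) → 1

== RESULT ==
e | z | d
9 | t | 6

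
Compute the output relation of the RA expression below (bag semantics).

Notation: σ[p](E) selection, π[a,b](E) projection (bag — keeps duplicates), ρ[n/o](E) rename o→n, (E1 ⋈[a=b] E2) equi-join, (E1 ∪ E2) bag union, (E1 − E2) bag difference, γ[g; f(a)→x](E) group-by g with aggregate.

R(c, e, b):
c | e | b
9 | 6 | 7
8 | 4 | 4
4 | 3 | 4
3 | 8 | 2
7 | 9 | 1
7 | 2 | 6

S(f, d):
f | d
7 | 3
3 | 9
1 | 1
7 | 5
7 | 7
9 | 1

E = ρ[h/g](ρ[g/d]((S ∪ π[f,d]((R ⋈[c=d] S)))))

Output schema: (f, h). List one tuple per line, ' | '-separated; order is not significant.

Stepwise |·|:
  S → 6
  R → 6
  S → 6
  (R ⋈[c=d] S) → 4
  π[f,d]((R ⋈[c=d] S)) → 4
  (S ∪ π[f,d]((R ⋈[c=d] S))) → 10
  ρ[g/d]((S ∪ π[f,d]((R ⋈[c=d] S)))) → 10
  ρ[h/g](ρ[g/d]((S ∪ π[f,d]((R ⋈[c=d] S))))) → 10

== RESULT ==
f | h
1 | 1
3 | 9
3 | 9
7 | 3
7 | 3
7 | 5
7 | 7
7 | 7
7 | 7
9 | 1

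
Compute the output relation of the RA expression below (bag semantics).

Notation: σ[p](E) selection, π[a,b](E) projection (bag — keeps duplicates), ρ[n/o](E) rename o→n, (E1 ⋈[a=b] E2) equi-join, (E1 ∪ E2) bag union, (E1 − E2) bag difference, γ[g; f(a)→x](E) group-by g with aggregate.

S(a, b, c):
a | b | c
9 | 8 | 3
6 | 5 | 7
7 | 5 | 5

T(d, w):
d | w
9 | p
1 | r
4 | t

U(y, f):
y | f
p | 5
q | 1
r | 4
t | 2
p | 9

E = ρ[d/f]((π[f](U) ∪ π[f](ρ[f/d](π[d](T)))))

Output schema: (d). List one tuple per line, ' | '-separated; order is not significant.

Stepwise |·|:
  U → 5
  π[f](U) → 5
  T → 3
  π[d](T) → 3
  ρ[f/d](π[d](T)) → 3
  π[f](ρ[f/d](π[d](T))) → 3
  (π[f](U) ∪ π[f](ρ[f/d](π[d](T)))) → 8
  ρ[d/f]((π[f](U) ∪ π[f](ρ[f/d](π[d](T))))) → 8

== RESULT ==
d
1
1
2
4
4
5
9
9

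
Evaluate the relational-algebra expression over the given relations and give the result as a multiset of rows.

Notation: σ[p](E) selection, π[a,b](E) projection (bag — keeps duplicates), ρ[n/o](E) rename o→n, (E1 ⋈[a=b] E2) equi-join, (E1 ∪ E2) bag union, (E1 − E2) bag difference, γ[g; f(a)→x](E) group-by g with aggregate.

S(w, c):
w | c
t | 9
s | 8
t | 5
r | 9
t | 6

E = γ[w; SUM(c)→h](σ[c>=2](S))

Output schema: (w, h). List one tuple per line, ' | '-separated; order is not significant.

Row counts bottom-up:
  S → 5
  σ[c>=2](S) → 5
  γ[w; SUM(c)→h](σ[c>=2](S)) → 3

== RESULT ==
w | h
r | 9
s | 8
t | 20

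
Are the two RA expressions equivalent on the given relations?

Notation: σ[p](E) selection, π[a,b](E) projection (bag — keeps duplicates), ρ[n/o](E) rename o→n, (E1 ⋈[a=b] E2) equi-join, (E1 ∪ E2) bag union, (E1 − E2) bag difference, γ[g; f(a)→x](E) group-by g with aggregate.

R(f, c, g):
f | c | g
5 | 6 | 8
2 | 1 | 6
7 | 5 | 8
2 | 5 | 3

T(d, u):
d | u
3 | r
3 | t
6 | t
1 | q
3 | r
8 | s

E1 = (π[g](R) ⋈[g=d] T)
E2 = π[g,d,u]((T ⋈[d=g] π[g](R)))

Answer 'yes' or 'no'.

E1 per-node cardinality:
  R → 4
  π[g](R) → 4
  T → 6
  (π[g](R) ⋈[g=d] T) → 6
E2 per-node cardinality:
  T → 6
  R → 4
  π[g](R) → 4
  (T ⋈[d=g] π[g](R)) → 6
  π[g,d,u]((T ⋈[d=g] π[g](R))) → 6

E1 and E2 produce the same multiset:
g | d | u
3 | 3 | r
3 | 3 | r
3 | 3 | t
6 | 6 | t
8 | 8 | s
8 | 8 | s

yes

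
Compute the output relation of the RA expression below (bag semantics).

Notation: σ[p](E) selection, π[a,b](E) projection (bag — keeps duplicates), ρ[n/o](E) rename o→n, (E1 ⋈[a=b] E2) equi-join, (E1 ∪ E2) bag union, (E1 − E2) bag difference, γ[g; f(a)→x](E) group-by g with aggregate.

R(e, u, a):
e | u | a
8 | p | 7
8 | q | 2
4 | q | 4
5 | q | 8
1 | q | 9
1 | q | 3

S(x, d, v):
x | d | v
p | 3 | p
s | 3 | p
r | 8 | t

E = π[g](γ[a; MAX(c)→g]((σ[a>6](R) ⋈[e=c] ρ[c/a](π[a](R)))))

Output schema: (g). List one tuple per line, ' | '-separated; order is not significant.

Subexpression sizes:
  R → 6
  σ[a>6](R) → 3
  R → 6
  π[a](R) → 6
  ρ[c/a](π[a](R)) → 6
  (σ[a>6](R) ⋈[e=c] ρ[c/a](π[a](R))) → 1
  γ[a; MAX(c)→g]((σ[a>6](R) ⋈[e=c] ρ[c/a](π[a](R)))) → 1
  π[g](γ[a; MAX(c)→g]((σ[a>6](R) ⋈[e=c] ρ[c/a](π[a](R))))) → 1

== RESULT ==
g
8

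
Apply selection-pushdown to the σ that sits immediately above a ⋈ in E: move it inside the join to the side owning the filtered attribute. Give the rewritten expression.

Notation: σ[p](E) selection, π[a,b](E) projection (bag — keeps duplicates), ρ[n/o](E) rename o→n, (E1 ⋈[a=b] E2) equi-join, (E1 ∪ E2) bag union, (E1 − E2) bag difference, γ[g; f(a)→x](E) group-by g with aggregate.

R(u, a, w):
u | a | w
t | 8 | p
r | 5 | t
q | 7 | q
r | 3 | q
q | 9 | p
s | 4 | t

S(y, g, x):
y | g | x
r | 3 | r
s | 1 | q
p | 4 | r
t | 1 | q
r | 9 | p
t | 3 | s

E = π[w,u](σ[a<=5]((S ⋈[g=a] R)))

σ filters on a, owned by the right side.
E' = π[w,u]((S ⋈[g=a] σ[a<=5](R)))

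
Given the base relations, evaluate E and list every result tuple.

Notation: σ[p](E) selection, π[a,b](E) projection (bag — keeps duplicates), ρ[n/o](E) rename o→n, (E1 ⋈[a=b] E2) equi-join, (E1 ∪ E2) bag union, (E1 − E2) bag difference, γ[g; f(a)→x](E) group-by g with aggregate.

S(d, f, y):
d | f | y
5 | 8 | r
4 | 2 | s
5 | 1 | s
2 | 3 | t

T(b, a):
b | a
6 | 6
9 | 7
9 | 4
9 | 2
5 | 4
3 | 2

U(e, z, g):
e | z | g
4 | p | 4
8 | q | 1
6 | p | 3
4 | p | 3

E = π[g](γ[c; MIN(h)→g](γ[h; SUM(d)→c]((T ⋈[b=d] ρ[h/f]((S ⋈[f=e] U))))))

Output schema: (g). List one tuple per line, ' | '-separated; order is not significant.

Stepwise |·|:
  T → 6
  S → 4
  U → 4
  (S ⋈[f=e] U) → 1
  ρ[h/f]((S ⋈[f=e] U)) → 1
  (T ⋈[b=d] ρ[h/f]((S ⋈[f=e] U))) → 1
  γ[h; SUM(d)→c]((T ⋈[b=d] ρ[h/f]((S ⋈[f=e] U)))) → 1
  γ[c; MIN(h)→g](γ[h; SUM(d)→c]((T ⋈[b=d] ρ[h/f]((S ⋈[f=e] U))))) → 1
  π[g](γ[c; MIN(h)→g](γ[h; SUM(d)→c]((T ⋈[b=d] ρ[h/f]((S ⋈[f=e] U)))))) → 1

== RESULT ==
g
8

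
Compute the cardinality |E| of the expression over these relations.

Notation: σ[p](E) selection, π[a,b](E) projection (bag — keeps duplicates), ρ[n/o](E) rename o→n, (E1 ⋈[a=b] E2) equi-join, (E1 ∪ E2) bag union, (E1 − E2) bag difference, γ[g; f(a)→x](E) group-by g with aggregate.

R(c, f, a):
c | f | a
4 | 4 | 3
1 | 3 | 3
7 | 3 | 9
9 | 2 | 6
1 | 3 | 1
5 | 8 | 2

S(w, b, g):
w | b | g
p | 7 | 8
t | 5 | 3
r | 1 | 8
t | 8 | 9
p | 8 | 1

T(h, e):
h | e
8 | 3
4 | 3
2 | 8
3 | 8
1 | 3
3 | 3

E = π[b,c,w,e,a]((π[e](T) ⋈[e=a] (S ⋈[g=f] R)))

Stepwise |·|:
  T → 6
  π[e](T) → 6
  S → 5
  R → 6
  (S ⋈[g=f] R) → 5
  (π[e](T) ⋈[e=a] (S ⋈[g=f] R)) → 4
  π[b,c,w,e,a]((π[e](T) ⋈[e=a] (S ⋈[g=f] R))) → 4

|E| = 4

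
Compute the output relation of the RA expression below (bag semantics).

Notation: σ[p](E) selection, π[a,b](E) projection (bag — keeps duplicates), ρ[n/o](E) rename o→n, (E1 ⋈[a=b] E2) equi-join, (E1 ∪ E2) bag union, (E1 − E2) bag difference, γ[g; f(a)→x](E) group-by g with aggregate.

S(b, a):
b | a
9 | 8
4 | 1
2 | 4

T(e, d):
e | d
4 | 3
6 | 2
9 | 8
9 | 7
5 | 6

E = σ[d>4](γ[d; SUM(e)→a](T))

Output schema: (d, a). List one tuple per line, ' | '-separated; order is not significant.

Per-node cardinality:
  T → 5
  γ[d; SUM(e)→a](T) → 5
  σ[d>4](γ[d; SUM(e)→a](T)) → 3

== RESULT ==
d | a
6 | 5
7 | 9
8 | 9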